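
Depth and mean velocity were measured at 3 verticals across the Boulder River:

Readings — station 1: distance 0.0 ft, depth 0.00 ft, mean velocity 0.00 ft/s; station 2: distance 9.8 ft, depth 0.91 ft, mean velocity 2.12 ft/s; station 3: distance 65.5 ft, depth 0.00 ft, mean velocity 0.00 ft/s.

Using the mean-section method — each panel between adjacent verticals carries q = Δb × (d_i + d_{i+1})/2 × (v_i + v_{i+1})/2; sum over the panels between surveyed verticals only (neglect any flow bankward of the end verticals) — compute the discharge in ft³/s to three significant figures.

31.6 ft³/s

Panel 1-2: Δb = 9.8 ft, d̄ = (0.00+0.91)/2 = 0.455, v̄ = (0.00+2.12)/2 = 1.06 → q = 9.8×0.455×1.06 = 4.727 ft³/s
Panel 2-3: Δb = 55.7 ft, d̄ = (0.91+0.00)/2 = 0.455, v̄ = (2.12+0.00)/2 = 1.06 → q = 55.7×0.455×1.06 = 26.86 ft³/s
Q = Σ q = 31.59 ft³/s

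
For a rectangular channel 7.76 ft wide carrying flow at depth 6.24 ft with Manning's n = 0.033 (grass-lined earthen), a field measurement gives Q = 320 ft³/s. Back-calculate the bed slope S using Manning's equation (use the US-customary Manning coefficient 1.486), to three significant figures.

0.00673

A = b·y = 7.76 × 6.24 = 48.42 ft²
P = b + 2y = 7.76 + 2×6.24 = 20.24 ft
R = A/P = 48.42/20.24 = 2.392 ft
S = (Q·n / (1.486·A·R^(2/3)))² = (320×0.033 / (1.486×48.42×1.789))² = 0.006731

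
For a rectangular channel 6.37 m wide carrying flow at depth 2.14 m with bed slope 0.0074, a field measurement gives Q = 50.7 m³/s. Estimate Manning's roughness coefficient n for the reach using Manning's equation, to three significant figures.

A = b·y = 6.37 × 2.14 = 13.63 m²
P = b + 2y = 6.37 + 2×2.14 = 10.65 m
R = A/P = 13.63/10.65 = 1.280 m
n = (1/Q)·A·R^(2/3)·S^(1/2) = (1/50.7) × 13.63 × 1.179 × 0.08602 = 0.02727

0.0273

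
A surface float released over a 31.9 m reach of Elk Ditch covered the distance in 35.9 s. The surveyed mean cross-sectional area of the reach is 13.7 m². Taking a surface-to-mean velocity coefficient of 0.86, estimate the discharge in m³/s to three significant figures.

v_surface = L / t̄ = 31.9 / 35.9 = 0.8886 m/s
v_mean = 0.86 × 0.8886 = 0.7642 m/s
Q = A × v_mean = 13.7 × 0.7642 = 10.47 m³/s

10.5 m³/s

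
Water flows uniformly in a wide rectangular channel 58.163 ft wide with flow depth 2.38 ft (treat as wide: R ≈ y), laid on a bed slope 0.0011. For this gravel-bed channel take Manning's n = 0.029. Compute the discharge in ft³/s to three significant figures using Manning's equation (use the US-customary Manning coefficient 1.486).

419 ft³/s

A = b·y = 58.163 × 2.38 = 138.4 ft²
Wide channel: R ≈ y = 2.38 ft
Q = (1.486/n)·A·R^(2/3)·S^(1/2) = (1.486/0.029) × 138.4 × 2.380^(2/3) × 0.0011^(1/2) = 419.4 ft³/s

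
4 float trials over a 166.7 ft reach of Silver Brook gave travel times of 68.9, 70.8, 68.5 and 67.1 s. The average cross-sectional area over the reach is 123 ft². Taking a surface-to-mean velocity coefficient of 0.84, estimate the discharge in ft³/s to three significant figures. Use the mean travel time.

t̄ = (68.9 + 70.8 + 68.5 + 67.1) / 4 = 68.825 s
v_surface = L / t̄ = 166.7 / 68.825 = 2.422 ft/s
v_mean = 0.84 × 2.422 = 2.035 ft/s
Q = A × v_mean = 123 × 2.035 = 250.2 ft³/s

250 ft³/s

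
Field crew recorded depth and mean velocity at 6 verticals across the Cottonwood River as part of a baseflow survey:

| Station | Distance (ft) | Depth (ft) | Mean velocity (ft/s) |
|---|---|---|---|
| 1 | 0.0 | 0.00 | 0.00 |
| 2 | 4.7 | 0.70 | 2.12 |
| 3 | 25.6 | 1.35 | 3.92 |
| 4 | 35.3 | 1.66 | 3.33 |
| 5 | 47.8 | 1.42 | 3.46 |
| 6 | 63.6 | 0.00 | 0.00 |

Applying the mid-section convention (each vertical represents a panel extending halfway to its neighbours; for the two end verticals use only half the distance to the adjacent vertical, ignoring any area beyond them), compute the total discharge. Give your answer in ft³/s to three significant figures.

231 ft³/s

w_2 = (25.6 − 0.0)/2 = 12.8 ft; q_2 = 2.12 × 0.70 × 12.8 = 19.00 ft³/s
w_3 = (35.3 − 4.7)/2 = 15.3 ft; q_3 = 3.92 × 1.35 × 15.3 = 80.97 ft³/s
w_4 = (47.8 − 25.6)/2 = 11.1 ft; q_4 = 3.33 × 1.66 × 11.1 = 61.36 ft³/s
w_5 = (63.6 − 35.3)/2 = 14.15 ft; q_5 = 3.46 × 1.42 × 14.15 = 69.52 ft³/s
Stations 1, 6 contribute zero (depth or velocity is 0).
Q = Σ qᵢ = 230.8 ft³/s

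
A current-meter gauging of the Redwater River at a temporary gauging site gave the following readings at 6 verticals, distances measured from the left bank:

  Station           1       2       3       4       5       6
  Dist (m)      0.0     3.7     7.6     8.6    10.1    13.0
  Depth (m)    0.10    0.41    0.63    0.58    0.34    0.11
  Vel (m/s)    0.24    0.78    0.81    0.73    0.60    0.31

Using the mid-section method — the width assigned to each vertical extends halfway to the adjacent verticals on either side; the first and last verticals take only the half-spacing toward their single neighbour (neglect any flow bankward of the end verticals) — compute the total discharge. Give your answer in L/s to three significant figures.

3540 L/s

w_1 = (3.7 − 0.0)/2 = 1.85 m; q_1 = 0.24 × 0.10 × 1.85 = 0.04440 m³/s
w_2 = (7.6 − 0.0)/2 = 3.8 m; q_2 = 0.78 × 0.41 × 3.8 = 1.215 m³/s
w_3 = (8.6 − 3.7)/2 = 2.45 m; q_3 = 0.81 × 0.63 × 2.45 = 1.250 m³/s
w_4 = (10.1 − 7.6)/2 = 1.25 m; q_4 = 0.73 × 0.58 × 1.25 = 0.5293 m³/s
w_5 = (13.0 − 8.6)/2 = 2.2 m; q_5 = 0.60 × 0.34 × 2.2 = 0.4488 m³/s
w_6 = (13.0 − 10.1)/2 = 1.45 m; q_6 = 0.31 × 0.11 × 1.45 = 0.04945 m³/s
Q = Σ qᵢ = 3.537 m³/s
= 3.537 × 1000 = 3537 L/s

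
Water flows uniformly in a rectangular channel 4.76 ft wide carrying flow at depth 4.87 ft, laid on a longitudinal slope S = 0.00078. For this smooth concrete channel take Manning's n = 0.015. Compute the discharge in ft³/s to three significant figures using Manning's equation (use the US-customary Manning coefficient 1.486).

87.7 ft³/s

A = b·y = 4.76 × 4.87 = 23.18 ft²
P = b + 2y = 4.76 + 2×4.87 = 14.50 ft
R = A/P = 23.18/14.50 = 1.599 ft
Q = (1.486/n)·A·R^(2/3)·S^(1/2) = (1.486/0.015) × 23.18 × 1.599^(2/3) × 0.00078^(1/2) = 87.69 ft³/s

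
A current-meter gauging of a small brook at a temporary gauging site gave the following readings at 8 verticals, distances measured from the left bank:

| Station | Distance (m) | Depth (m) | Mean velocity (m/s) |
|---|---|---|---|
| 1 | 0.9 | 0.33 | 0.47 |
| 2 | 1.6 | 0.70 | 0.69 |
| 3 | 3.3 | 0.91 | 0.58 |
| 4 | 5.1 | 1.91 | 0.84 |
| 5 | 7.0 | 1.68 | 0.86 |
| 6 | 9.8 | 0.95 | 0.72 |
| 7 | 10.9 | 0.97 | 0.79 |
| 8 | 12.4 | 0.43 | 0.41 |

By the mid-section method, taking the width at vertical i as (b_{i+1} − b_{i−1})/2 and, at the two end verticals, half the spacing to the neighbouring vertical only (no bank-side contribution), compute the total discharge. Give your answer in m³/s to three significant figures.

10.4 m³/s

w_1 = (1.6 − 0.9)/2 = 0.35 m; q_1 = 0.47 × 0.33 × 0.35 = 0.05429 m³/s
w_2 = (3.3 − 0.9)/2 = 1.2 m; q_2 = 0.69 × 0.70 × 1.2 = 0.5796 m³/s
w_3 = (5.1 − 1.6)/2 = 1.75 m; q_3 = 0.58 × 0.91 × 1.75 = 0.9237 m³/s
w_4 = (7.0 − 3.3)/2 = 1.85 m; q_4 = 0.84 × 1.91 × 1.85 = 2.968 m³/s
w_5 = (9.8 − 5.1)/2 = 2.35 m; q_5 = 0.86 × 1.68 × 2.35 = 3.395 m³/s
w_6 = (10.9 − 7.0)/2 = 1.95 m; q_6 = 0.72 × 0.95 × 1.95 = 1.334 m³/s
w_7 = (12.4 − 9.8)/2 = 1.3 m; q_7 = 0.79 × 0.97 × 1.3 = 0.9962 m³/s
w_8 = (12.4 − 10.9)/2 = 0.75 m; q_8 = 0.41 × 0.43 × 0.75 = 0.1322 m³/s
Q = Σ qᵢ = 10.38 m³/s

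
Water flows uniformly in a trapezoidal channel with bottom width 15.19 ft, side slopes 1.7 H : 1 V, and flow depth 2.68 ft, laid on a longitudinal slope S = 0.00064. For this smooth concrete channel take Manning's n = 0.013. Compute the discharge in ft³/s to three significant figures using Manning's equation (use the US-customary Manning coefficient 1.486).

247 ft³/s

A = (b + z·y)·y = (15.19 + 1.7×2.68)×2.68 = 52.92 ft²
P = b + 2y√(1+z²) = 15.19 + 2×2.68×√(1+1.7²) = 25.76 ft
R = A/P = 52.92/25.76 = 2.054 ft
Q = (1.486/n)·A·R^(2/3)·S^(1/2) = (1.486/0.013) × 52.92 × 2.054^(2/3) × 0.00064^(1/2) = 247.3 ft³/s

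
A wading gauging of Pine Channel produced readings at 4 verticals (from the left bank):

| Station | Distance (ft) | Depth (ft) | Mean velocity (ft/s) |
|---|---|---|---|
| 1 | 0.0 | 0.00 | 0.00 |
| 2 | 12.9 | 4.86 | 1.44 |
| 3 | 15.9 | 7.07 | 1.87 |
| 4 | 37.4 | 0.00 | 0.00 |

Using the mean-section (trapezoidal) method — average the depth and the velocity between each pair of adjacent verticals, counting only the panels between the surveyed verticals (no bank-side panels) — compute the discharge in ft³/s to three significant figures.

123 ft³/s

Panel 1-2: Δb = 12.9 ft, d̄ = (0.00+4.86)/2 = 2.43, v̄ = (0.00+1.44)/2 = 0.72 → q = 12.9×2.43×0.72 = 22.57 ft³/s
Panel 2-3: Δb = 3 ft, d̄ = (4.86+7.07)/2 = 5.965, v̄ = (1.44+1.87)/2 = 1.655 → q = 3×5.965×1.655 = 29.62 ft³/s
Panel 3-4: Δb = 21.5 ft, d̄ = (7.07+0.00)/2 = 3.535, v̄ = (1.87+0.00)/2 = 0.935 → q = 21.5×3.535×0.935 = 71.06 ft³/s
Q = Σ q = 123.2 ft³/s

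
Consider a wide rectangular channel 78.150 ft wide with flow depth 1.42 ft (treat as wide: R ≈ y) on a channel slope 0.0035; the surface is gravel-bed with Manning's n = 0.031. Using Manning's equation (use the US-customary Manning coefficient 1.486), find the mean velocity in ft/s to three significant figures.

A = b·y = 78.150 × 1.42 = 111.0 ft²
Wide channel: R ≈ y = 1.42 ft
Q = (1.486/n)·A·R^(2/3)·S^(1/2) = (1.486/0.031) × 111.0 × 1.420^(2/3) × 0.0035^(1/2) = 397.6 ft³/s
V = Q/A = 397.6/111.0 = 3.583 ft/s

3.58 ft/s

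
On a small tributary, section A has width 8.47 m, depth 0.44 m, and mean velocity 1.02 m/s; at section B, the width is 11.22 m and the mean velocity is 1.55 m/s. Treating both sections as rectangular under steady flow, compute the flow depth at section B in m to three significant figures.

0.219 m

Q = A₁V₁ = (8.47×0.44) × 1.02 = 3.801 m³/s
d₂ = Q/(b₂ V₂) = 3.801/(11.22×1.55) = 0.2186 m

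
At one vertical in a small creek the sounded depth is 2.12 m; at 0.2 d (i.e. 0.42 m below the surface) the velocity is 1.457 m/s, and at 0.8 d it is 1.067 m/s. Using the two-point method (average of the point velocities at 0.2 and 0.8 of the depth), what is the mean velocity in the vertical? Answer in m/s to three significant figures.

1.26 m/s

v̄ = (1.457 + 1.067) / 2 = 1.262 m/s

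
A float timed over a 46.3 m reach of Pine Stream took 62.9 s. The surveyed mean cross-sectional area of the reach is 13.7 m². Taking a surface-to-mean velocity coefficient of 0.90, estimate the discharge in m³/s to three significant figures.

v_surface = L / t̄ = 46.3 / 62.9 = 0.7361 m/s
v_mean = 0.90 × 0.7361 = 0.6625 m/s
Q = A × v_mean = 13.7 × 0.6625 = 9.076 m³/s

9.08 m³/s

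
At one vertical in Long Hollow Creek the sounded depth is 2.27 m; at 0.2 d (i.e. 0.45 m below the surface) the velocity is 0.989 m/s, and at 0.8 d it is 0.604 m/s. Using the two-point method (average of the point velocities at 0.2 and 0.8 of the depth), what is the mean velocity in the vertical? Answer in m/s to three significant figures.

0.797 m/s

v̄ = (0.989 + 0.604) / 2 = 0.7965 m/s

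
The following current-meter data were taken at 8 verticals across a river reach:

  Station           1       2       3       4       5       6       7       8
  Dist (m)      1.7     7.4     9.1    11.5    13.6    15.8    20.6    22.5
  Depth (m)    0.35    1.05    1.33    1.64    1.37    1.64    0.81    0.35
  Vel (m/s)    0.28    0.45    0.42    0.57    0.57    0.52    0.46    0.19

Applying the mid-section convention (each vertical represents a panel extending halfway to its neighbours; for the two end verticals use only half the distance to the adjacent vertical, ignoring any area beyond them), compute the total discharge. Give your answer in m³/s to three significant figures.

11.3 m³/s

w_1 = (7.4 − 1.7)/2 = 2.85 m; q_1 = 0.28 × 0.35 × 2.85 = 0.2793 m³/s
w_2 = (9.1 − 1.7)/2 = 3.7 m; q_2 = 0.45 × 1.05 × 3.7 = 1.748 m³/s
w_3 = (11.5 − 7.4)/2 = 2.05 m; q_3 = 0.42 × 1.33 × 2.05 = 1.145 m³/s
w_4 = (13.6 − 9.1)/2 = 2.25 m; q_4 = 0.57 × 1.64 × 2.25 = 2.103 m³/s
w_5 = (15.8 − 11.5)/2 = 2.15 m; q_5 = 0.57 × 1.37 × 2.15 = 1.679 m³/s
w_6 = (20.6 − 13.6)/2 = 3.5 m; q_6 = 0.52 × 1.64 × 3.5 = 2.985 m³/s
w_7 = (22.5 − 15.8)/2 = 3.35 m; q_7 = 0.46 × 0.81 × 3.35 = 1.248 m³/s
w_8 = (22.5 − 20.6)/2 = 0.95 m; q_8 = 0.19 × 0.35 × 0.95 = 0.06318 m³/s
Q = Σ qᵢ = 11.25 m³/s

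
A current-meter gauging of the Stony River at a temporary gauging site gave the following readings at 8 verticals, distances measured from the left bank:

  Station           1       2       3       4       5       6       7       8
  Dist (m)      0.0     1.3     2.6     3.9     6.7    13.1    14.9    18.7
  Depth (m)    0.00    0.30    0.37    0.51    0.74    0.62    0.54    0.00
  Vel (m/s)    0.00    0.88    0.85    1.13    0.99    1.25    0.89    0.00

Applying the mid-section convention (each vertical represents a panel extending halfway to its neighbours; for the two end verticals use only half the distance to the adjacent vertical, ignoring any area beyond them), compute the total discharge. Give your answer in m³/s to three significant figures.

w_2 = (2.6 − 0.0)/2 = 1.3 m; q_2 = 0.88 × 0.30 × 1.3 = 0.3432 m³/s
w_3 = (3.9 − 1.3)/2 = 1.3 m; q_3 = 0.85 × 0.37 × 1.3 = 0.4089 m³/s
w_4 = (6.7 − 2.6)/2 = 2.05 m; q_4 = 1.13 × 0.51 × 2.05 = 1.181 m³/s
w_5 = (13.1 − 3.9)/2 = 4.6 m; q_5 = 0.99 × 0.74 × 4.6 = 3.370 m³/s
w_6 = (14.9 − 6.7)/2 = 4.1 m; q_6 = 1.25 × 0.62 × 4.1 = 3.178 m³/s
w_7 = (18.7 − 13.1)/2 = 2.8 m; q_7 = 0.89 × 0.54 × 2.8 = 1.346 m³/s
Stations 1, 8 contribute zero (depth or velocity is 0).
Q = Σ qᵢ = 9.827 m³/s

9.83 m³/s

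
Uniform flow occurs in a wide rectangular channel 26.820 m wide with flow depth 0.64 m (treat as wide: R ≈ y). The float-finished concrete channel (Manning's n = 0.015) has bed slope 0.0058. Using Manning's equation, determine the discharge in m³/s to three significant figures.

64.7 m³/s

A = b·y = 26.820 × 0.64 = 17.16 m²
Wide channel: R ≈ y = 0.64 m
Q = (1/n)·A·R^(2/3)·S^(1/2) = (1/0.015) × 17.16 × 0.6400^(2/3) × 0.0058^(1/2) = 64.72 m³/s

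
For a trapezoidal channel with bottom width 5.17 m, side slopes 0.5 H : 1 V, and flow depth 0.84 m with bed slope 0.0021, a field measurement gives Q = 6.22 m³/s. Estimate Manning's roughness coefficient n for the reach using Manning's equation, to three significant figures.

A = (b + z·y)·y = (5.17 + 0.5×0.84)×0.84 = 4.696 m²
P = b + 2y√(1+z²) = 5.17 + 2×0.84×√(1+0.5²) = 7.048 m
R = A/P = 4.696/7.048 = 0.6662 m
n = (1/Q)·A·R^(2/3)·S^(1/2) = (1/6.22) × 4.696 × 0.7628 × 0.04583 = 0.02639

0.0264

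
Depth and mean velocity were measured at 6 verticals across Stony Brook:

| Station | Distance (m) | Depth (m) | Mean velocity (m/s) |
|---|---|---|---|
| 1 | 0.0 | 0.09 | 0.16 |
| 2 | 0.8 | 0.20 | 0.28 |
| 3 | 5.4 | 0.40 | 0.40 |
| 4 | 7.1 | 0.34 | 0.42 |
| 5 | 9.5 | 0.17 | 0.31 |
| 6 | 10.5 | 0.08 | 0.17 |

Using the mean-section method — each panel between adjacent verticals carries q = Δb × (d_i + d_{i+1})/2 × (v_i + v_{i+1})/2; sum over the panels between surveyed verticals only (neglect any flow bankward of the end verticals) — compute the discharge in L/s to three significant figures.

1010 L/s

Panel 1-2: Δb = 0.8 m, d̄ = (0.09+0.20)/2 = 0.145, v̄ = (0.16+0.28)/2 = 0.22 → q = 0.8×0.145×0.22 = 0.02552 m³/s
Panel 2-3: Δb = 4.6 m, d̄ = (0.20+0.40)/2 = 0.3, v̄ = (0.28+0.40)/2 = 0.34 → q = 4.6×0.3×0.34 = 0.4692 m³/s
Panel 3-4: Δb = 1.7 m, d̄ = (0.40+0.34)/2 = 0.37, v̄ = (0.40+0.42)/2 = 0.41 → q = 1.7×0.37×0.41 = 0.2579 m³/s
Panel 4-5: Δb = 2.4 m, d̄ = (0.34+0.17)/2 = 0.255, v̄ = (0.42+0.31)/2 = 0.365 → q = 2.4×0.255×0.365 = 0.2234 m³/s
Panel 5-6: Δb = 1 m, d̄ = (0.17+0.08)/2 = 0.125, v̄ = (0.31+0.17)/2 = 0.24 → q = 1×0.125×0.24 = 0.03000 m³/s
Q = Σ q = 1.006 m³/s
= 1.006 × 1000 = 1006 L/s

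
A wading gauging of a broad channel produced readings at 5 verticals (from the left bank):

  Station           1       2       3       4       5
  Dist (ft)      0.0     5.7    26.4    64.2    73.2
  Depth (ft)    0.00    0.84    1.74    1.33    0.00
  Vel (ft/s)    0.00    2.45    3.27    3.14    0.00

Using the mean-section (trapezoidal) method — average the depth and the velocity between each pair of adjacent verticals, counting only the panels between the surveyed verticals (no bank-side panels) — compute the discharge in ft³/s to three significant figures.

275 ft³/s

Panel 1-2: Δb = 5.7 ft, d̄ = (0.00+0.84)/2 = 0.42, v̄ = (0.00+2.45)/2 = 1.225 → q = 5.7×0.42×1.225 = 2.933 ft³/s
Panel 2-3: Δb = 20.7 ft, d̄ = (0.84+1.74)/2 = 1.29, v̄ = (2.45+3.27)/2 = 2.86 → q = 20.7×1.29×2.86 = 76.37 ft³/s
Panel 3-4: Δb = 37.8 ft, d̄ = (1.74+1.33)/2 = 1.535, v̄ = (3.27+3.14)/2 = 3.205 → q = 37.8×1.535×3.205 = 186.0 ft³/s
Panel 4-5: Δb = 9 ft, d̄ = (1.33+0.00)/2 = 0.665, v̄ = (3.14+0.00)/2 = 1.57 → q = 9×0.665×1.57 = 9.396 ft³/s
Q = Σ q = 274.7 ft³/s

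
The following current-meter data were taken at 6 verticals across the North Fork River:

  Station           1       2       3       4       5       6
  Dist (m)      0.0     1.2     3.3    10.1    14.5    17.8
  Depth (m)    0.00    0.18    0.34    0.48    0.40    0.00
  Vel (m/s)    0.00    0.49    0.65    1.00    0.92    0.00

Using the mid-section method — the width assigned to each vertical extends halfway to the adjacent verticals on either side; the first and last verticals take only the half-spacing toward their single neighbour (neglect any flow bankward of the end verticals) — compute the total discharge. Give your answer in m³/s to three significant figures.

5.23 m³/s

w_2 = (3.3 − 0.0)/2 = 1.65 m; q_2 = 0.49 × 0.18 × 1.65 = 0.1455 m³/s
w_3 = (10.1 − 1.2)/2 = 4.45 m; q_3 = 0.65 × 0.34 × 4.45 = 0.9835 m³/s
w_4 = (14.5 − 3.3)/2 = 5.6 m; q_4 = 1.00 × 0.48 × 5.6 = 2.688 m³/s
w_5 = (17.8 − 10.1)/2 = 3.85 m; q_5 = 0.92 × 0.40 × 3.85 = 1.417 m³/s
Stations 1, 6 contribute zero (depth or velocity is 0).
Q = Σ qᵢ = 5.234 m³/s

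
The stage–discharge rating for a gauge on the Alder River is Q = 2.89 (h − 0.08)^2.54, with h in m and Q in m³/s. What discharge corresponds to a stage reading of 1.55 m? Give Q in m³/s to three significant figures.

7.69 m³/s

Q = 2.89 × (1.55 − 0.08)^2.54 = 2.89 × 1.47^2.54 = 7.689 m³/s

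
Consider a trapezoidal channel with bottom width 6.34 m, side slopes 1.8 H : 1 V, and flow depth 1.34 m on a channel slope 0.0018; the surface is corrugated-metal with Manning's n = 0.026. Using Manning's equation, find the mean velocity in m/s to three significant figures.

A = (b + z·y)·y = (6.34 + 1.8×1.34)×1.34 = 11.73 m²
P = b + 2y√(1+z²) = 6.34 + 2×1.34×√(1+1.8²) = 11.86 m
R = A/P = 11.73/11.86 = 0.9890 m
Q = (1/n)·A·R^(2/3)·S^(1/2) = (1/0.026) × 11.73 × 0.9890^(2/3) × 0.0018^(1/2) = 19.00 m³/s
V = Q/A = 19.00/11.73 = 1.620 m/s

1.62 m/s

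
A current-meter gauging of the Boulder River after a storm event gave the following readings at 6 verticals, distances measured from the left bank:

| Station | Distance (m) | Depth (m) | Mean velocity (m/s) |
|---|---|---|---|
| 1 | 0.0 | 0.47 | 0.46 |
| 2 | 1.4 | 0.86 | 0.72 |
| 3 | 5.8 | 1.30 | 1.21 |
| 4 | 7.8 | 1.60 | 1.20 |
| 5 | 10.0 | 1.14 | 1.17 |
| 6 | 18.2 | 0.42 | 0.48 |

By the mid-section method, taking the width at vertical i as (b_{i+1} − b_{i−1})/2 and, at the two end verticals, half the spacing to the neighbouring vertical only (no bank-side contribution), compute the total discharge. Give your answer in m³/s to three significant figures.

18.8 m³/s

w_1 = (1.4 − 0.0)/2 = 0.7 m; q_1 = 0.46 × 0.47 × 0.7 = 0.1513 m³/s
w_2 = (5.8 − 0.0)/2 = 2.9 m; q_2 = 0.72 × 0.86 × 2.9 = 1.796 m³/s
w_3 = (7.8 − 1.4)/2 = 3.2 m; q_3 = 1.21 × 1.30 × 3.2 = 5.034 m³/s
w_4 = (10.0 − 5.8)/2 = 2.1 m; q_4 = 1.20 × 1.60 × 2.1 = 4.032 m³/s
w_5 = (18.2 − 7.8)/2 = 5.2 m; q_5 = 1.17 × 1.14 × 5.2 = 6.936 m³/s
w_6 = (18.2 − 10.0)/2 = 4.1 m; q_6 = 0.48 × 0.42 × 4.1 = 0.8266 m³/s
Q = Σ qᵢ = 18.77 m³/s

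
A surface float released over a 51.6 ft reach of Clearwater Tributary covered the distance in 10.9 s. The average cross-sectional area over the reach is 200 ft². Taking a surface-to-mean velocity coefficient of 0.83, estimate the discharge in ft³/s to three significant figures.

786 ft³/s

v_surface = L / t̄ = 51.6 / 10.9 = 4.734 ft/s
v_mean = 0.83 × 4.734 = 3.929 ft/s
Q = A × v_mean = 200 × 3.929 = 785.8 ft³/s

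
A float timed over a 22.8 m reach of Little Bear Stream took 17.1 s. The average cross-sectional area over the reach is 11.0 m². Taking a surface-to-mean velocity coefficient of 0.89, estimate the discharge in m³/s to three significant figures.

v_surface = L / t̄ = 22.8 / 17.1 = 1.333 m/s
v_mean = 0.89 × 1.333 = 1.187 m/s
Q = A × v_mean = 11.0 × 1.187 = 13.05 m³/s

13.1 m³/s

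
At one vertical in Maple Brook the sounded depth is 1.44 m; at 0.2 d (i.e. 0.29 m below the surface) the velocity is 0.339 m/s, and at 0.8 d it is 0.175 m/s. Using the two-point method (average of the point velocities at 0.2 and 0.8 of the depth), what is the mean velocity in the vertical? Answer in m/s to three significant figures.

v̄ = (0.339 + 0.175) / 2 = 0.2570 m/s

0.257 m/s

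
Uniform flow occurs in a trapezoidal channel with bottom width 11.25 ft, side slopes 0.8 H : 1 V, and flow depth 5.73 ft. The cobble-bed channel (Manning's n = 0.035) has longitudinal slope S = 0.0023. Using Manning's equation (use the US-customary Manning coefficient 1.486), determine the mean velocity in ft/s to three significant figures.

4.69 ft/s

A = (b + z·y)·y = (11.25 + 0.8×5.73)×5.73 = 90.73 ft²
P = b + 2y√(1+z²) = 11.25 + 2×5.73×√(1+0.8²) = 25.93 ft
R = A/P = 90.73/25.93 = 3.500 ft
Q = (1.486/n)·A·R^(2/3)·S^(1/2) = (1.486/0.035) × 90.73 × 3.500^(2/3) × 0.0023^(1/2) = 425.8 ft³/s
V = Q/A = 425.8/90.73 = 4.693 ft/s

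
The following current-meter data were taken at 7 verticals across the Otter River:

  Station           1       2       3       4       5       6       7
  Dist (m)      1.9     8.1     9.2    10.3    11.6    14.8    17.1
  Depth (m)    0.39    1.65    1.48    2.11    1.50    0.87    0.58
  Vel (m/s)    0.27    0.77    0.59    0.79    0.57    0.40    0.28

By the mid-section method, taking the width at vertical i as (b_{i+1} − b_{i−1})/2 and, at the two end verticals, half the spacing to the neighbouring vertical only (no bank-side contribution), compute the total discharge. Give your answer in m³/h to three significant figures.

39600 m³/h

w_1 = (8.1 − 1.9)/2 = 3.1 m; q_1 = 0.27 × 0.39 × 3.1 = 0.3264 m³/s
w_2 = (9.2 − 1.9)/2 = 3.65 m; q_2 = 0.77 × 1.65 × 3.65 = 4.637 m³/s
w_3 = (10.3 − 8.1)/2 = 1.1 m; q_3 = 0.59 × 1.48 × 1.1 = 0.9605 m³/s
w_4 = (11.6 − 9.2)/2 = 1.2 m; q_4 = 0.79 × 2.11 × 1.2 = 2.000 m³/s
w_5 = (14.8 − 10.3)/2 = 2.25 m; q_5 = 0.57 × 1.50 × 2.25 = 1.924 m³/s
w_6 = (17.1 − 11.6)/2 = 2.75 m; q_6 = 0.40 × 0.87 × 2.75 = 0.9570 m³/s
w_7 = (17.1 − 14.8)/2 = 1.15 m; q_7 = 0.28 × 0.58 × 1.15 = 0.1868 m³/s
Q = Σ qᵢ = 10.99 m³/s
= 10.99 × 3600 = 39570 m³/h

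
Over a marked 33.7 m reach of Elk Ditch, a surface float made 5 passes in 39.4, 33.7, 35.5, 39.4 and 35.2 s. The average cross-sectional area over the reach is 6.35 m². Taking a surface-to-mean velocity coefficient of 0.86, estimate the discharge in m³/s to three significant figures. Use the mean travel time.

t̄ = (39.4 + 33.7 + 35.5 + 39.4 + 35.2) / 5 = 36.64 s
v_surface = L / t̄ = 33.7 / 36.64 = 0.9198 m/s
v_mean = 0.86 × 0.9198 = 0.7910 m/s
Q = A × v_mean = 6.35 × 0.7910 = 5.023 m³/s

5.02 m³/s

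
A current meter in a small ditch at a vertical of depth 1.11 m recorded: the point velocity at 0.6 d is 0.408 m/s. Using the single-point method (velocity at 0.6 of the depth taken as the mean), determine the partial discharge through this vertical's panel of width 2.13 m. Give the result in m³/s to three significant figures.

v̄ = v₀.₆ = 0.408 m/s
q = v̄ × d × w = 0.4080 × 1.11 × 2.13 = 0.9646 m³/s

0.965 m³/s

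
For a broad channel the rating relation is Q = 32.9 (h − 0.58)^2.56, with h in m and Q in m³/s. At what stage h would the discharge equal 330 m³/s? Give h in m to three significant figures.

h − h₀ = (Q/C)^(1/b) = (330/32.9)^(1/2.56) = 2.461 m
h = 0.58 + 2.461 = 3.041 m

3.04 m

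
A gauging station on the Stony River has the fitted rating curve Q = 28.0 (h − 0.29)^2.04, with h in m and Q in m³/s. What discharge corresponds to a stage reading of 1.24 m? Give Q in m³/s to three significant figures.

Q = 28.0 × (1.24 − 0.29)^2.04 = 28.0 × 0.95^2.04 = 25.22 m³/s

25.2 m³/s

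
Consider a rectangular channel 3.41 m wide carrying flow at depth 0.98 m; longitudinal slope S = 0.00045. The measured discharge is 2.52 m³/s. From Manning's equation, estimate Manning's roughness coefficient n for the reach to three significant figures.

A = b·y = 3.41 × 0.98 = 3.342 m²
P = b + 2y = 3.41 + 2×0.98 = 5.370 m
R = A/P = 3.342/5.370 = 0.6223 m
n = (1/Q)·A·R^(2/3)·S^(1/2) = (1/2.52) × 3.342 × 0.7289 × 0.02121 = 0.02050

0.0205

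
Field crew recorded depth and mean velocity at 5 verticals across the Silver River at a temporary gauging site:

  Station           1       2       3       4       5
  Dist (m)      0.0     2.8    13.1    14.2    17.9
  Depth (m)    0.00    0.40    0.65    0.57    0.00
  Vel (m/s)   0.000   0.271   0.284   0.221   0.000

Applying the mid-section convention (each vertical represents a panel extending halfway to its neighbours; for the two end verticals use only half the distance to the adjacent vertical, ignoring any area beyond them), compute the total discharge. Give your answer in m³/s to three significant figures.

w_2 = (13.1 − 0.0)/2 = 6.55 m; q_2 = 0.271 × 0.40 × 6.55 = 0.7100 m³/s
w_3 = (14.2 − 2.8)/2 = 5.7 m; q_3 = 0.284 × 0.65 × 5.7 = 1.052 m³/s
w_4 = (17.9 − 13.1)/2 = 2.4 m; q_4 = 0.221 × 0.57 × 2.4 = 0.3023 m³/s
Stations 1, 5 contribute zero (depth or velocity is 0).
Q = Σ qᵢ = 2.065 m³/s

2.06 m³/s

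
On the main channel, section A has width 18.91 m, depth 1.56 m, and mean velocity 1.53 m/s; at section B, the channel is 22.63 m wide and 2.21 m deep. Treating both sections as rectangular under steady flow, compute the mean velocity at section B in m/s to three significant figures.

Q = A₁V₁ = (18.91×1.56) × 1.53 = 45.13 m³/s
A₂ = 22.63 × 2.21 = 50.01 m²
V₂ = Q/A₂ = 45.13/50.01 = 0.9025 m/s

0.902 m/s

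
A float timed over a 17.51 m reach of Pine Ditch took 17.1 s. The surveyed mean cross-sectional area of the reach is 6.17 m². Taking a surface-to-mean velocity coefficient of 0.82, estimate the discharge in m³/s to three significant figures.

5.18 m³/s

v_surface = L / t̄ = 17.51 / 17.1 = 1.024 m/s
v_mean = 0.82 × 1.024 = 0.8397 m/s
Q = A × v_mean = 6.17 × 0.8397 = 5.181 m³/s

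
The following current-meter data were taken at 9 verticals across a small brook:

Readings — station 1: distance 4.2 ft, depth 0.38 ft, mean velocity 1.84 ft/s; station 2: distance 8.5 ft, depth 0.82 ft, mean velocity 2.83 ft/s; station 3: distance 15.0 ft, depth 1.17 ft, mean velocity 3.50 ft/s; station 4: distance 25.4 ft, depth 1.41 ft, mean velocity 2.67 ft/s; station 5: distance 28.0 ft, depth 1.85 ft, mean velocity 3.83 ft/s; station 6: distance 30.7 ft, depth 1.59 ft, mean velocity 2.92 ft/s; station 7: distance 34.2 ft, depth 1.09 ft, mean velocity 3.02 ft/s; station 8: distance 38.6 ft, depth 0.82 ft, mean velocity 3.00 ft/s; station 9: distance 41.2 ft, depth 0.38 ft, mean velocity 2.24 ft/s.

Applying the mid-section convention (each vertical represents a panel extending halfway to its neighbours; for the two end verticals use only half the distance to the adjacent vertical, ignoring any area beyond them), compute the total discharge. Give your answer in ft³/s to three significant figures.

129 ft³/s

w_1 = (8.5 − 4.2)/2 = 2.15 ft; q_1 = 1.84 × 0.38 × 2.15 = 1.503 ft³/s
w_2 = (15.0 − 4.2)/2 = 5.4 ft; q_2 = 2.83 × 0.82 × 5.4 = 12.53 ft³/s
w_3 = (25.4 − 8.5)/2 = 8.45 ft; q_3 = 3.50 × 1.17 × 8.45 = 34.60 ft³/s
w_4 = (28.0 − 15.0)/2 = 6.5 ft; q_4 = 2.67 × 1.41 × 6.5 = 24.47 ft³/s
w_5 = (30.7 − 25.4)/2 = 2.65 ft; q_5 = 3.83 × 1.85 × 2.65 = 18.78 ft³/s
w_6 = (34.2 − 28.0)/2 = 3.1 ft; q_6 = 2.92 × 1.59 × 3.1 = 14.39 ft³/s
w_7 = (38.6 − 30.7)/2 = 3.95 ft; q_7 = 3.02 × 1.09 × 3.95 = 13.00 ft³/s
w_8 = (41.2 − 34.2)/2 = 3.5 ft; q_8 = 3.00 × 0.82 × 3.5 = 8.610 ft³/s
w_9 = (41.2 − 38.6)/2 = 1.3 ft; q_9 = 2.24 × 0.38 × 1.3 = 1.107 ft³/s
Q = Σ qᵢ = 129.0 ft³/s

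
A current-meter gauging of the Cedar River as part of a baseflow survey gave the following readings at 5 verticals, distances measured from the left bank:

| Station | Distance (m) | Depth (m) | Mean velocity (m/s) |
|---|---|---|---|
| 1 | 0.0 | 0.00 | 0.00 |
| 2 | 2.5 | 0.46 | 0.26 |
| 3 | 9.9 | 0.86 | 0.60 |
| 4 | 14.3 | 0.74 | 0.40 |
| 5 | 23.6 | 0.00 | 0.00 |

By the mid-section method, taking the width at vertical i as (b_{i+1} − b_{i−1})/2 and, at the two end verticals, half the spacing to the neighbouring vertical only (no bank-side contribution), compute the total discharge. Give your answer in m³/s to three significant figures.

5.66 m³/s

w_2 = (9.9 − 0.0)/2 = 4.95 m; q_2 = 0.26 × 0.46 × 4.95 = 0.5920 m³/s
w_3 = (14.3 − 2.5)/2 = 5.9 m; q_3 = 0.60 × 0.86 × 5.9 = 3.044 m³/s
w_4 = (23.6 − 9.9)/2 = 6.85 m; q_4 = 0.40 × 0.74 × 6.85 = 2.028 m³/s
Stations 1, 5 contribute zero (depth or velocity is 0).
Q = Σ qᵢ = 5.664 m³/s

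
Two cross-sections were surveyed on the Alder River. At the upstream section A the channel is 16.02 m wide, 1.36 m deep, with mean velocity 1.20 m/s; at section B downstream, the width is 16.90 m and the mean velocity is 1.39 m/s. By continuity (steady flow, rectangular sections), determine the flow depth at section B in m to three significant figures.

Q = A₁V₁ = (16.02×1.36) × 1.20 = 26.14 m³/s
d₂ = Q/(b₂ V₂) = 26.14/(16.90×1.39) = 1.113 m

1.11 m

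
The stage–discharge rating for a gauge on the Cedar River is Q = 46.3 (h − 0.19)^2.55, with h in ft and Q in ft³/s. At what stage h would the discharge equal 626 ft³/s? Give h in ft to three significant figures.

2.97 ft

h − h₀ = (Q/C)^(1/b) = (626/46.3)^(1/2.55) = 2.777 ft
h = 0.19 + 2.777 = 2.967 ft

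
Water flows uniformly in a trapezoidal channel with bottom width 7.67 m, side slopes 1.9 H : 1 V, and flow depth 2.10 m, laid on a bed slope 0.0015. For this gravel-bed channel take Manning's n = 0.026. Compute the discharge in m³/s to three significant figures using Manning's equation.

A = (b + z·y)·y = (7.67 + 1.9×2.10)×2.10 = 24.49 m²
P = b + 2y√(1+z²) = 7.67 + 2×2.10×√(1+1.9²) = 16.69 m
R = A/P = 24.49/16.69 = 1.467 m
Q = (1/n)·A·R^(2/3)·S^(1/2) = (1/0.026) × 24.49 × 1.467^(2/3) × 0.0015^(1/2) = 47.10 m³/s

47.1 m³/s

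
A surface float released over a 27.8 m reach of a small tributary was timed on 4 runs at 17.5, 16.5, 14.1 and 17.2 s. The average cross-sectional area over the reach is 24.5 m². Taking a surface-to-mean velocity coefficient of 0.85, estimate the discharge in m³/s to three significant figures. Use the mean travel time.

35.5 m³/s

t̄ = (17.5 + 16.5 + 14.1 + 17.2) / 4 = 16.325 s
v_surface = L / t̄ = 27.8 / 16.325 = 1.703 m/s
v_mean = 0.85 × 1.703 = 1.447 m/s
Q = A × v_mean = 24.5 × 1.447 = 35.46 m³/s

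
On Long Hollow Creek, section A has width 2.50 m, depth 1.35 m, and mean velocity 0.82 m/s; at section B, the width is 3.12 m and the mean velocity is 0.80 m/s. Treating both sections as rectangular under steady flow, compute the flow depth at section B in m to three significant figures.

1.11 m

Q = A₁V₁ = (2.50×1.35) × 0.82 = 2.768 m³/s
d₂ = Q/(b₂ V₂) = 2.768/(3.12×0.80) = 1.109 m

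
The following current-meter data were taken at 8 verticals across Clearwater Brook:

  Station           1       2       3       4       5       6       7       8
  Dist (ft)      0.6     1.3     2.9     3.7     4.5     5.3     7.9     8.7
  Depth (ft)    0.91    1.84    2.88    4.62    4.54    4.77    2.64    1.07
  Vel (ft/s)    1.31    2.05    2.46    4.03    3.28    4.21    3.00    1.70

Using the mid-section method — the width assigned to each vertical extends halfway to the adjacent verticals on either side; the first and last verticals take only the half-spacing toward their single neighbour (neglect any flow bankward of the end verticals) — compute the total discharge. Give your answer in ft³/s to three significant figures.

w_1 = (1.3 − 0.6)/2 = 0.35 ft; q_1 = 1.31 × 0.91 × 0.35 = 0.4172 ft³/s
w_2 = (2.9 − 0.6)/2 = 1.15 ft; q_2 = 2.05 × 1.84 × 1.15 = 4.338 ft³/s
w_3 = (3.7 − 1.3)/2 = 1.2 ft; q_3 = 2.46 × 2.88 × 1.2 = 8.502 ft³/s
w_4 = (4.5 − 2.9)/2 = 0.8 ft; q_4 = 4.03 × 4.62 × 0.8 = 14.89 ft³/s
w_5 = (5.3 − 3.7)/2 = 0.8 ft; q_5 = 3.28 × 4.54 × 0.8 = 11.91 ft³/s
w_6 = (7.9 − 4.5)/2 = 1.7 ft; q_6 = 4.21 × 4.77 × 1.7 = 34.14 ft³/s
w_7 = (8.7 − 5.3)/2 = 1.7 ft; q_7 = 3.00 × 2.64 × 1.7 = 13.46 ft³/s
w_8 = (8.7 − 7.9)/2 = 0.4 ft; q_8 = 1.70 × 1.07 × 0.4 = 0.7276 ft³/s
Q = Σ qᵢ = 88.40 ft³/s

88.4 ft³/s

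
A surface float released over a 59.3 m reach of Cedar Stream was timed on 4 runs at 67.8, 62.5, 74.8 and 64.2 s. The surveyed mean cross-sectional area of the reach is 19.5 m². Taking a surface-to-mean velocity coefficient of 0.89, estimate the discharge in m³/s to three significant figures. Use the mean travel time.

15.3 m³/s

t̄ = (67.8 + 62.5 + 74.8 + 64.2) / 4 = 67.325 s
v_surface = L / t̄ = 59.3 / 67.325 = 0.8808 m/s
v_mean = 0.89 × 0.8808 = 0.7839 m/s
Q = A × v_mean = 19.5 × 0.7839 = 15.29 m³/s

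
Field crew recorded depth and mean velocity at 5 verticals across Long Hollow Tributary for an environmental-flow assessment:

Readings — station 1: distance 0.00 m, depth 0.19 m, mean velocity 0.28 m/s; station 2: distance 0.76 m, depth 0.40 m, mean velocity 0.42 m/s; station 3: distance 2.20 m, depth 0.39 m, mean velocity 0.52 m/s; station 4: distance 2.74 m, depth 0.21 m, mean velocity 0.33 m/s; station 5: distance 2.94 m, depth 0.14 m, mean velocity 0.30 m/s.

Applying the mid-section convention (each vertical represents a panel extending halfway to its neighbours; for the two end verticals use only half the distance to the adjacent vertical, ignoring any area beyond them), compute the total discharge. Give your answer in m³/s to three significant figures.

0.436 m³/s

w_1 = (0.76 − 0.00)/2 = 0.38 m; q_1 = 0.28 × 0.19 × 0.38 = 0.02022 m³/s
w_2 = (2.20 − 0.00)/2 = 1.1 m; q_2 = 0.42 × 0.40 × 1.1 = 0.1848 m³/s
w_3 = (2.74 − 0.76)/2 = 0.99 m; q_3 = 0.52 × 0.39 × 0.99 = 0.2008 m³/s
w_4 = (2.94 − 2.20)/2 = 0.37 m; q_4 = 0.33 × 0.21 × 0.37 = 0.02564 m³/s
w_5 = (2.94 − 2.74)/2 = 0.1 m; q_5 = 0.30 × 0.14 × 0.1 = 0.004200 m³/s
Q = Σ qᵢ = 0.4356 m³/s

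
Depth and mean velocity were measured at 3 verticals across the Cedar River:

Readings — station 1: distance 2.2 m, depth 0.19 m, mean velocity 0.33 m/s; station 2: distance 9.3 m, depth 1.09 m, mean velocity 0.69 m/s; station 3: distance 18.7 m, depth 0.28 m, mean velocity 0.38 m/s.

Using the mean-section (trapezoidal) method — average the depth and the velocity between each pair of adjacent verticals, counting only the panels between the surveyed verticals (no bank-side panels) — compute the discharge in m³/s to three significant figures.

5.76 m³/s

Panel 1-2: Δb = 7.1 m, d̄ = (0.19+1.09)/2 = 0.64, v̄ = (0.33+0.69)/2 = 0.51 → q = 7.1×0.64×0.51 = 2.317 m³/s
Panel 2-3: Δb = 9.4 m, d̄ = (1.09+0.28)/2 = 0.685, v̄ = (0.69+0.38)/2 = 0.535 → q = 9.4×0.685×0.535 = 3.445 m³/s
Q = Σ q = 5.762 m³/s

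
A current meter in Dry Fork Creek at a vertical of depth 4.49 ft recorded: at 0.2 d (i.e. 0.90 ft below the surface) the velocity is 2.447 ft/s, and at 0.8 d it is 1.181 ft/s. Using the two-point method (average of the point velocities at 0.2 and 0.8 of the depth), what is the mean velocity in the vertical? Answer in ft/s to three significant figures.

1.81 ft/s

v̄ = (2.447 + 1.181) / 2 = 1.814 ft/s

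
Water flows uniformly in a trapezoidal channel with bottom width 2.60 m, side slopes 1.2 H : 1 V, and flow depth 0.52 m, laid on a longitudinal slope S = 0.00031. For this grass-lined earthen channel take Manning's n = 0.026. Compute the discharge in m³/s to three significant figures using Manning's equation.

0.613 m³/s

A = (b + z·y)·y = (2.60 + 1.2×0.52)×0.52 = 1.676 m²
P = b + 2y√(1+z²) = 2.60 + 2×0.52×√(1+1.2²) = 4.225 m
R = A/P = 1.676/4.225 = 0.3968 m
Q = (1/n)·A·R^(2/3)·S^(1/2) = (1/0.026) × 1.676 × 0.3968^(2/3) × 0.00031^(1/2) = 0.6131 m³/s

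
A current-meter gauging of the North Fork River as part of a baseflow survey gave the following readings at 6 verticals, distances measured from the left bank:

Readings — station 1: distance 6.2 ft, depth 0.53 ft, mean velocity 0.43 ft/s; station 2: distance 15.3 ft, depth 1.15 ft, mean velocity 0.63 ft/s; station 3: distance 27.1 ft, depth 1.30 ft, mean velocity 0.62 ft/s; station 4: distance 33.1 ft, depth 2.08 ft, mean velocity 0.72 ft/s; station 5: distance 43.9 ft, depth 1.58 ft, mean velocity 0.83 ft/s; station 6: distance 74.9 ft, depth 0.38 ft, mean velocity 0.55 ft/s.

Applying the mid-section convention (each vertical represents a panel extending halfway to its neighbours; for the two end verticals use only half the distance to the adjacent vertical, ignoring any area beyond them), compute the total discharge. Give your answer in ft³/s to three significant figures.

59.0 ft³/s

w_1 = (15.3 − 6.2)/2 = 4.55 ft; q_1 = 0.43 × 0.53 × 4.55 = 1.037 ft³/s
w_2 = (27.1 − 6.2)/2 = 10.45 ft; q_2 = 0.63 × 1.15 × 10.45 = 7.571 ft³/s
w_3 = (33.1 − 15.3)/2 = 8.9 ft; q_3 = 0.62 × 1.30 × 8.9 = 7.173 ft³/s
w_4 = (43.9 − 27.1)/2 = 8.4 ft; q_4 = 0.72 × 2.08 × 8.4 = 12.58 ft³/s
w_5 = (74.9 − 33.1)/2 = 20.9 ft; q_5 = 0.83 × 1.58 × 20.9 = 27.41 ft³/s
w_6 = (74.9 − 43.9)/2 = 15.5 ft; q_6 = 0.55 × 0.38 × 15.5 = 3.240 ft³/s
Q = Σ qᵢ = 59.01 ft³/s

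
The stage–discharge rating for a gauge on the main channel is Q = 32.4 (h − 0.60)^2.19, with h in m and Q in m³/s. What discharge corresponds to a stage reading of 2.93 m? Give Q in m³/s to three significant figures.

Q = 32.4 × (2.93 − 0.60)^2.19 = 32.4 × 2.33^2.19 = 206.6 m³/s

207 m³/s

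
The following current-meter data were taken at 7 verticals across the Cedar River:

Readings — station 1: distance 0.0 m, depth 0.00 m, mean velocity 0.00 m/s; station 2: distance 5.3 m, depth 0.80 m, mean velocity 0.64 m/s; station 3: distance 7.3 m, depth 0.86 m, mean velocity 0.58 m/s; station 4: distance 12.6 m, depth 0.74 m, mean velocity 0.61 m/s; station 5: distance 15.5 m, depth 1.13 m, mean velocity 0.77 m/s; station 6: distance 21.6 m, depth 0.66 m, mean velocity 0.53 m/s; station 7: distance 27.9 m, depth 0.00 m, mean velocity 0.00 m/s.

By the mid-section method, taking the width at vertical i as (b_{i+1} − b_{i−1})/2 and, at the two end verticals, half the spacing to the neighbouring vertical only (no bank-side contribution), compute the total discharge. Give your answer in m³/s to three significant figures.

w_2 = (7.3 − 0.0)/2 = 3.65 m; q_2 = 0.64 × 0.80 × 3.65 = 1.869 m³/s
w_3 = (12.6 − 5.3)/2 = 3.65 m; q_3 = 0.58 × 0.86 × 3.65 = 1.821 m³/s
w_4 = (15.5 − 7.3)/2 = 4.1 m; q_4 = 0.61 × 0.74 × 4.1 = 1.851 m³/s
w_5 = (21.6 − 12.6)/2 = 4.5 m; q_5 = 0.77 × 1.13 × 4.5 = 3.915 m³/s
w_6 = (27.9 − 15.5)/2 = 6.2 m; q_6 = 0.53 × 0.66 × 6.2 = 2.169 m³/s
Stations 1, 7 contribute zero (depth or velocity is 0).
Q = Σ qᵢ = 11.62 m³/s

11.6 m³/s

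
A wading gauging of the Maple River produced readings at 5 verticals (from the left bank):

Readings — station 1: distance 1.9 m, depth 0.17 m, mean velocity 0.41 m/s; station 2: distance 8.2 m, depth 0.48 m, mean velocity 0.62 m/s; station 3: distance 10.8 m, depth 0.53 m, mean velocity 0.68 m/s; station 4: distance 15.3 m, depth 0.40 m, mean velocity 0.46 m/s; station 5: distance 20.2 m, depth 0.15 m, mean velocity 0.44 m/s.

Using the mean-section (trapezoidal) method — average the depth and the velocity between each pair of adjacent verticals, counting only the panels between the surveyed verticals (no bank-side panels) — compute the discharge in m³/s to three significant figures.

Panel 1-2: Δb = 6.3 m, d̄ = (0.17+0.48)/2 = 0.325, v̄ = (0.41+0.62)/2 = 0.515 → q = 6.3×0.325×0.515 = 1.054 m³/s
Panel 2-3: Δb = 2.6 m, d̄ = (0.48+0.53)/2 = 0.505, v̄ = (0.62+0.68)/2 = 0.65 → q = 2.6×0.505×0.65 = 0.8535 m³/s
Panel 3-4: Δb = 4.5 m, d̄ = (0.53+0.40)/2 = 0.465, v̄ = (0.68+0.46)/2 = 0.57 → q = 4.5×0.465×0.57 = 1.193 m³/s
Panel 4-5: Δb = 4.9 m, d̄ = (0.40+0.15)/2 = 0.275, v̄ = (0.46+0.44)/2 = 0.45 → q = 4.9×0.275×0.45 = 0.6064 m³/s
Q = Σ q = 3.707 m³/s

3.71 m³/s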